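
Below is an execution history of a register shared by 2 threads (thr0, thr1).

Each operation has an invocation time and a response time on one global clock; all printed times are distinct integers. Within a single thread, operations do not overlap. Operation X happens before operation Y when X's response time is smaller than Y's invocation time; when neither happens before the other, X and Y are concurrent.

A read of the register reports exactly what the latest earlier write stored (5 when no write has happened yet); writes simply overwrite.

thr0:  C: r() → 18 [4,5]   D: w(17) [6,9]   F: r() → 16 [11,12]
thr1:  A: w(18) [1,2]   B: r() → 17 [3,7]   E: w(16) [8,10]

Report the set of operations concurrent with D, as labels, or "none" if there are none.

B, E

D spans [6,9]: anything still running between times 6 and 9 counts as concurrent
A [1,2]: before
B [3,7]: concurrent
C [4,5]: before
E [8,10]: concurrent
F [11,12]: after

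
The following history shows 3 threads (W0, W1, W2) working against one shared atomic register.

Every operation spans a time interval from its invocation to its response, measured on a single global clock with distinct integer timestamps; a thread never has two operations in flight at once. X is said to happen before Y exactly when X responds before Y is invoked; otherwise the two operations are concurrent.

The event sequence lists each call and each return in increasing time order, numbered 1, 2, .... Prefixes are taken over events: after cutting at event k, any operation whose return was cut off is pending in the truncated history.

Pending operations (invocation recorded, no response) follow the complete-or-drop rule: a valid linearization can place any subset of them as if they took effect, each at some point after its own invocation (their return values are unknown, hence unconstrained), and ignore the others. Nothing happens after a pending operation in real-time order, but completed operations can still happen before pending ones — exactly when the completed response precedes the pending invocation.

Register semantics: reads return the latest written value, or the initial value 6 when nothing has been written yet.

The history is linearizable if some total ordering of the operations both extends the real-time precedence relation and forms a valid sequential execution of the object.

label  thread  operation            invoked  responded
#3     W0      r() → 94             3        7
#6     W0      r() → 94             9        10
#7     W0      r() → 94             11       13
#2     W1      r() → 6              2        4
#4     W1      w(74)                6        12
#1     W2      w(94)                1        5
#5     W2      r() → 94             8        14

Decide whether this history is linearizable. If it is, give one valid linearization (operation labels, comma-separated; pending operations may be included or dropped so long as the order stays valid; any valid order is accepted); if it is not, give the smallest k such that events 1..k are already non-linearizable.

linearizable — witness: #2, #1, #3, #5, #6, #7, #4

after step 1 (#2 r() → 6): value 6
after step 2 (#1 w(94)): value 94
after step 3 (#3 r() → 94): value 94
after step 4 (#5 r() → 94): value 94
after step 5 (#6 r() → 94): value 94
after step 6 (#7 r() → 94): value 94
after step 7 (#4 w(74)): value 74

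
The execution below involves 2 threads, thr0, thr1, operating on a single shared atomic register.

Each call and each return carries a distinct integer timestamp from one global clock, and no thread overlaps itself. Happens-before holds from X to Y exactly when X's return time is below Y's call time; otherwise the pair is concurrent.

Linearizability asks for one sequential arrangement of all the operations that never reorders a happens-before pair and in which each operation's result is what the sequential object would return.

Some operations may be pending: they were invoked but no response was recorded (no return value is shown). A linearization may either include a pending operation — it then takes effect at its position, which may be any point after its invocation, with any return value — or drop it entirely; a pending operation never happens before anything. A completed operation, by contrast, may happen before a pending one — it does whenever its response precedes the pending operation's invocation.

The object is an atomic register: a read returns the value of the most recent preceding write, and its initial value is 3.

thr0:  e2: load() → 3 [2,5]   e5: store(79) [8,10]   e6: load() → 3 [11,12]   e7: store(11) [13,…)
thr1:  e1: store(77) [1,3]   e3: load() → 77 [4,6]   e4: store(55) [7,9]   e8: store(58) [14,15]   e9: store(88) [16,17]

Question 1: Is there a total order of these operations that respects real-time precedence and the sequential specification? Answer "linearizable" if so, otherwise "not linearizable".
already the first 12 events (up to e6's response at time 12) admit no linearization; the first 11 still do
real-time-consistent orders of the 6 completed operations: 6 — all fail the atomic register replay
for example e1, e2, e3, e4, e5, e6 fails at step 2: e2 load() → 3 is not legal there
for example e1, e2, e3, e5, e4, e6 fails at step 2: e2 load() → 3 is not legal there

not linearizable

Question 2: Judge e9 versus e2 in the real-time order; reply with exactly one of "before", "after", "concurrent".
Answer: after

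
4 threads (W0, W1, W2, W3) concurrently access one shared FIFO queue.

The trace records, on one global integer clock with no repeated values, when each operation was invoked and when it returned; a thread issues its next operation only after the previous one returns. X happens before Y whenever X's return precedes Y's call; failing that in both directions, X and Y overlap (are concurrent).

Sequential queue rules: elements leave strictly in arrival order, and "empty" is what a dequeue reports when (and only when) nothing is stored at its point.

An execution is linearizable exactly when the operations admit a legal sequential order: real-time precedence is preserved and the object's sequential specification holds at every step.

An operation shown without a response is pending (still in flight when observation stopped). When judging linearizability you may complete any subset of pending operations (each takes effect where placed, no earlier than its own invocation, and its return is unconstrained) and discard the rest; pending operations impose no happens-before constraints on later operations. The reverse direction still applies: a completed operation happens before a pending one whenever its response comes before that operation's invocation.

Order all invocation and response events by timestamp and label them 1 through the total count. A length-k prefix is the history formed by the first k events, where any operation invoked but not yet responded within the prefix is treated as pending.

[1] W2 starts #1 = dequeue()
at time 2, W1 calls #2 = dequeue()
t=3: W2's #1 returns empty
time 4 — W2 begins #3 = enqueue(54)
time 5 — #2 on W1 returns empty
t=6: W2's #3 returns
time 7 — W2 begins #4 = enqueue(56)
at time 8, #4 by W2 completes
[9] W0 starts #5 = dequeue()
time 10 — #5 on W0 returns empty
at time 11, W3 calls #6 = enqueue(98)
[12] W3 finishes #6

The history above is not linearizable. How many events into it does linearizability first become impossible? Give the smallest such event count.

events 1..9 are still linearizable — one witness is #1, #2, #3, #4:
1. #1 dequeue() → empty, leaving queue <>
2. #2 dequeue() → empty, leaving queue <>
3. #3 enqueue(54), leaving queue <54>
4. #4 enqueue(56), leaving queue <54,56>
at event 10 (#5's time-10 response) nothing linearizes any more
take #1, #2, #3, #4, #5: step 5 already fails, because #5 dequeue() → empty cannot occur there
take #1, #3, #2, #4, #5: step 3 already fails, because #2 dequeue() → empty cannot occur there

10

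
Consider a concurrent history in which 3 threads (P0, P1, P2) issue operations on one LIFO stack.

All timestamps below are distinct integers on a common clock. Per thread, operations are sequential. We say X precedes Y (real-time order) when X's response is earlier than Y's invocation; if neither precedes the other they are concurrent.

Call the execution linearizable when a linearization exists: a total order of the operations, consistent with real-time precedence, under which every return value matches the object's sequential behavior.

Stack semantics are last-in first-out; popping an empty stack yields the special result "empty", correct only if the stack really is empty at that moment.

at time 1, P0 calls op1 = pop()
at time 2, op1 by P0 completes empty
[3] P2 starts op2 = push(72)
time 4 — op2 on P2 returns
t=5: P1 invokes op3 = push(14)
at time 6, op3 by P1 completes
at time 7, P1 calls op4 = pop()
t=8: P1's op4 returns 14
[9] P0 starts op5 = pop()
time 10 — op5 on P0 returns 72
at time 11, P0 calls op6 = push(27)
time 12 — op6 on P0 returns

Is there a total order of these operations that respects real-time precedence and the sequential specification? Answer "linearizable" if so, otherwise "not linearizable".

witness order: op1, op2, op3, op4, op5, op6
step 1: op1 pop() → empty — stack <>
step 2: op2 push(72) — stack <72>
step 3: op3 push(14) — stack <72,14>
step 4: op4 pop() → 14 — stack <72>
step 5: op5 pop() → 72 — stack <>
step 6: op6 push(27) — stack <27>

linearizable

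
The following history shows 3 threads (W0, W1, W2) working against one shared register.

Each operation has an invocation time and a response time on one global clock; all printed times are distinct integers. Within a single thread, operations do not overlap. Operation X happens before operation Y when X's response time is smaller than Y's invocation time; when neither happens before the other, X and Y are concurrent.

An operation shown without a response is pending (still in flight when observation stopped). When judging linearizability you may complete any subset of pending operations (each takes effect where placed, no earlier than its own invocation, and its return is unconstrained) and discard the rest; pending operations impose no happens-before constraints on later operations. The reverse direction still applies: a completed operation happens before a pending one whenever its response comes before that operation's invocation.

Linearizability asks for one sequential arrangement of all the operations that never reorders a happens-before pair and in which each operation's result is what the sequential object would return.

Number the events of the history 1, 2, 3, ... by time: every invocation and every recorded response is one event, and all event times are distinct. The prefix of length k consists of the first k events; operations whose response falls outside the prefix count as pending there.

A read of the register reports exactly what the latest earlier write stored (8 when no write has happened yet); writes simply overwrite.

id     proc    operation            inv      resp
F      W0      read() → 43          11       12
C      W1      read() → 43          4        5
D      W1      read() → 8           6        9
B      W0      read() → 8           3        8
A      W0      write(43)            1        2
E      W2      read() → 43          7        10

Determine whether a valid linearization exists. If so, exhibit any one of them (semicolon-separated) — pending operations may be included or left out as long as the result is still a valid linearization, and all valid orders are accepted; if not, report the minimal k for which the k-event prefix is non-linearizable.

through event 7 a valid linearization exists; event 8 (B responding at time 8) ends that
checked exhaustively: 2 real-time-consistent orders of 3 completed operations, zero legal register replays
including or dropping the 2 pending operations (D, E) in any combination fails
e.g. A, B, C (pending dropped): illegal at step 2, since B read() → 8 cannot apply there
e.g. A, C, B (pending dropped): illegal at step 3, since B read() → 8 cannot apply there

not linearizable — minimal violating prefix: 8 events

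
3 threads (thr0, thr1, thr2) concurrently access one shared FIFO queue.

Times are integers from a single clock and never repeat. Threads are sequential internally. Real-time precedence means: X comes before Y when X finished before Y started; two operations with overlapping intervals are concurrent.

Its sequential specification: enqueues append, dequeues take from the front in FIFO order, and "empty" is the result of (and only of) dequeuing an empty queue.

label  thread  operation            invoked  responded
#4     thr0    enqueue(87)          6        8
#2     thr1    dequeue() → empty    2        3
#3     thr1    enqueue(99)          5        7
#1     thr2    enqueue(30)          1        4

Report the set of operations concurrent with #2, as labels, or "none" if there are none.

#1

#2 spans [2,3]; an op avoiding the whole window 2..3 is ordered, any other is concurrent
#1 [1,4]: concurrent
#3 [5,7]: after
#4 [6,8]: after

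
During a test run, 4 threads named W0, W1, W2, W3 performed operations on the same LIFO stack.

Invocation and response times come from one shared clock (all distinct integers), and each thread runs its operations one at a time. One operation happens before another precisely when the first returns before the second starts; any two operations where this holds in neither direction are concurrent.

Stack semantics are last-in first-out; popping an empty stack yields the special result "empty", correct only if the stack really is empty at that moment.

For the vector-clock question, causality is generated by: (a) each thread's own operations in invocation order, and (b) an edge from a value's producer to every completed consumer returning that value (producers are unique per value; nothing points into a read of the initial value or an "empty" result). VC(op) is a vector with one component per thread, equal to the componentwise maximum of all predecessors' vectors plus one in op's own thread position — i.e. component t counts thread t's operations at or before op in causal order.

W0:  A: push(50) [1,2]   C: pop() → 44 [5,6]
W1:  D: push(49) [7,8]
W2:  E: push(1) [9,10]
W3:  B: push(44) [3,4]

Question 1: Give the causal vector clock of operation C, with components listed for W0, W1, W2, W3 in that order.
(2, 0, 0, 1)

invoked at 3, B has no predecessors; its own W3 bump gives (0, 0, 0, 1)
invoked at 9, E has no predecessors; its own W2 bump gives (0, 0, 1, 0)
invoked at 7, D has no predecessors; its own W1 bump gives (0, 1, 0, 0)
invoked at 1, A has no predecessors; its own W0 bump gives (1, 0, 0, 0)
merge at C (invoked 5): VC(A)=(1, 0, 0, 0), VC(B)=(0, 0, 0, 1), own-thread bump on W0 → (2, 0, 0, 1)
target: VC(C) = (2, 0, 0, 1)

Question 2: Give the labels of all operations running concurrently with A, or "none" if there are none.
none

A spans [1,2]: anything still running between times 1 and 2 counts as concurrent
B [3,4]: after
C [5,6]: after
D [7,8]: after
E [9,10]: after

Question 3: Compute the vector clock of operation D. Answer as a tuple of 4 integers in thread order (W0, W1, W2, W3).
(0, 1, 0, 0)

no predecessors for B (invoked 3): W3 increments from zero → (0, 0, 0, 1)
no predecessors for E (invoked 9): W2 increments from zero → (0, 0, 1, 0)
no predecessors for D (invoked 7): W1 increments from zero → (0, 1, 0, 0)
no predecessors for A (invoked 1): W0 increments from zero → (1, 0, 0, 0)
VC(C, invoked at 5): max of VC(A)=(1, 0, 0, 0), VC(B)=(0, 0, 0, 1), then +1 on thread W0 → (2, 0, 0, 1)
target: VC(D) = (0, 1, 0, 0)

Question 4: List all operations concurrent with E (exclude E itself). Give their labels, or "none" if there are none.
none

E spans [9,10]; an op avoiding the whole window 9..10 is ordered, any other is concurrent
A [1,2]: before
B [3,4]: before
C [5,6]: before
D [7,8]: before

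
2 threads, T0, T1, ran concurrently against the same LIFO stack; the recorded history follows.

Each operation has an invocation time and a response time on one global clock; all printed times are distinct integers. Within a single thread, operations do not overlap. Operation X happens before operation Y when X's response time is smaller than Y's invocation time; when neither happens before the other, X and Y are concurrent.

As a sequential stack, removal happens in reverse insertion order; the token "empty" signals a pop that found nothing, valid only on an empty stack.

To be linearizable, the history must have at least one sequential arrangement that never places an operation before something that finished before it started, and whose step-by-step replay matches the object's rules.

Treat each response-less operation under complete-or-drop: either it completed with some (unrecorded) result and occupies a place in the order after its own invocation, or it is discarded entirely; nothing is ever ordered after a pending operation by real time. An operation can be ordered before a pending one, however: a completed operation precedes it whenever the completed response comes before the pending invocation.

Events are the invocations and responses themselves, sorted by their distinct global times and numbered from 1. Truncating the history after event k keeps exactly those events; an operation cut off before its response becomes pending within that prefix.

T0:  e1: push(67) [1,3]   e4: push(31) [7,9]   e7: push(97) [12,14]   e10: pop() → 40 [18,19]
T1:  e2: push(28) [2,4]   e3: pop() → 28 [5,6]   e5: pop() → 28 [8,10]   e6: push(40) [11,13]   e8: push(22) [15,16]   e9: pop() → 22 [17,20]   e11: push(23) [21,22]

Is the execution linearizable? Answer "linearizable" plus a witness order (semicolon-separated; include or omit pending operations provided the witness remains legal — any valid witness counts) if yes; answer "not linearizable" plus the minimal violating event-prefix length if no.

not linearizable — minimal violating prefix: 10 events

cut after 9 events: linearizable; cut after 10 events (e5 responds, time 10): not linearizable
no legal order exists: 4 real-time-consistent candidates over 5 completed LIFO stack operations, all rejected
one such order, e1, e2, e3, e4, e5, breaks at step 5 where e5 pop() → 28 is illegal
one such order, e1, e2, e3, e5, e4, breaks at step 4 where e5 pop() → 28 is illegal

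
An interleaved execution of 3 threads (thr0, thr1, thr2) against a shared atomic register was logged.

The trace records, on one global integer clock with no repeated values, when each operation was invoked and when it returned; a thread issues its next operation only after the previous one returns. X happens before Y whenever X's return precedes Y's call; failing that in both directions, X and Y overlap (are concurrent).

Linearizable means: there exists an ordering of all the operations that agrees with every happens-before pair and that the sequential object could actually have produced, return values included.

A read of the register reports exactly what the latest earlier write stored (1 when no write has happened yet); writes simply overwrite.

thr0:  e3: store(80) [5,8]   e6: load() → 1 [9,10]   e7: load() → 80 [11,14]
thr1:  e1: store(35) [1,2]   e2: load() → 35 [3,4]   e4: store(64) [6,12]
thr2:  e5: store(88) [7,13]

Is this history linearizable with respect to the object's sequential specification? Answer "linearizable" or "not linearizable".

not linearizable

prefix check: 1..9 passes, 1..10 fails once e6's time-10 response joins
a single order respects real time; the 4 completed atomic register operations fail replay along it
completion choices over the 2 pending operations (e4, e5) were checked; none helps
take e1, e2, e3, e6 (pending dropped): step 4 already fails, because e6 load() → 1 cannot occur there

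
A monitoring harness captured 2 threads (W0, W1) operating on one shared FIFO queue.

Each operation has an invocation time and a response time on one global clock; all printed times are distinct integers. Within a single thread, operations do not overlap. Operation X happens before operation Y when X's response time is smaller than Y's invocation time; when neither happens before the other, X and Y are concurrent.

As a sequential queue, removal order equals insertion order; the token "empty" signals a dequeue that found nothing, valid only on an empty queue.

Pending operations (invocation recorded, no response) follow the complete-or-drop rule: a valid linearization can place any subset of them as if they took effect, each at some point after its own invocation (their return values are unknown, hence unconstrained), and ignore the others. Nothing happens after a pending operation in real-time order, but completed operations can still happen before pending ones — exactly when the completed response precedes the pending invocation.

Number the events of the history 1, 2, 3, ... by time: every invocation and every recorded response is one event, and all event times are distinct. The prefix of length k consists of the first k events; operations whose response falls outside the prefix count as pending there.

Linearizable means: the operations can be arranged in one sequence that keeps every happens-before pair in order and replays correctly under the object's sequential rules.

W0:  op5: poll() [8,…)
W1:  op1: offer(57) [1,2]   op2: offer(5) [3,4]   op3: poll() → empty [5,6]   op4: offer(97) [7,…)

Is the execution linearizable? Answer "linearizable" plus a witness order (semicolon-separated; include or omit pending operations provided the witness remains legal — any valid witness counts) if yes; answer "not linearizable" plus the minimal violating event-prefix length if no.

through event 5 a valid linearization exists; event 6 (op3 responding at time 6) ends that
the completed operations (3 total) allow one real-time order; the FIFO queue replay rejects it
take op1, op2, op3: step 3 already fails, because op3 poll() → empty cannot occur there

not linearizable — minimal violating prefix: 6 events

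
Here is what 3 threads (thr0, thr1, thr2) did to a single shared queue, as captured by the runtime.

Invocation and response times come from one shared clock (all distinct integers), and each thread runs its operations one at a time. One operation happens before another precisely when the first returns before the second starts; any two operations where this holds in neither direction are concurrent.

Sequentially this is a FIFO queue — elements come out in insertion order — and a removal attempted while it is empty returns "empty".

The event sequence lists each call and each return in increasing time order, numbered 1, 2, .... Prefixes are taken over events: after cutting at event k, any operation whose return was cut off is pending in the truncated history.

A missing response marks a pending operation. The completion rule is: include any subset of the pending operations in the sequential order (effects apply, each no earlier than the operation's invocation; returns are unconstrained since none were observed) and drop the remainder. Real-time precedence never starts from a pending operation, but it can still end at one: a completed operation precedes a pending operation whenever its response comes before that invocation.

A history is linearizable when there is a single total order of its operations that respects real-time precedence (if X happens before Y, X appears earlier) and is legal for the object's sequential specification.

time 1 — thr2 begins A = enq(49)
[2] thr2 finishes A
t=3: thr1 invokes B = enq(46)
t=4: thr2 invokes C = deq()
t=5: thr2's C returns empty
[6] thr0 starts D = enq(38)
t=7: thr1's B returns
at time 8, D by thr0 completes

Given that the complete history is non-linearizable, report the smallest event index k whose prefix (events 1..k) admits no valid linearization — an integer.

events 1..4 are still linearizable — one witness is A:
1. A enq(49), leaving queue <49>
at event 5 (C's time-5 response) nothing linearizes any more
including or dropping the 1 pending operation (B) in any combination fails
for example A, C (pending dropped) fails at step 2: C deq() → empty is not legal there

5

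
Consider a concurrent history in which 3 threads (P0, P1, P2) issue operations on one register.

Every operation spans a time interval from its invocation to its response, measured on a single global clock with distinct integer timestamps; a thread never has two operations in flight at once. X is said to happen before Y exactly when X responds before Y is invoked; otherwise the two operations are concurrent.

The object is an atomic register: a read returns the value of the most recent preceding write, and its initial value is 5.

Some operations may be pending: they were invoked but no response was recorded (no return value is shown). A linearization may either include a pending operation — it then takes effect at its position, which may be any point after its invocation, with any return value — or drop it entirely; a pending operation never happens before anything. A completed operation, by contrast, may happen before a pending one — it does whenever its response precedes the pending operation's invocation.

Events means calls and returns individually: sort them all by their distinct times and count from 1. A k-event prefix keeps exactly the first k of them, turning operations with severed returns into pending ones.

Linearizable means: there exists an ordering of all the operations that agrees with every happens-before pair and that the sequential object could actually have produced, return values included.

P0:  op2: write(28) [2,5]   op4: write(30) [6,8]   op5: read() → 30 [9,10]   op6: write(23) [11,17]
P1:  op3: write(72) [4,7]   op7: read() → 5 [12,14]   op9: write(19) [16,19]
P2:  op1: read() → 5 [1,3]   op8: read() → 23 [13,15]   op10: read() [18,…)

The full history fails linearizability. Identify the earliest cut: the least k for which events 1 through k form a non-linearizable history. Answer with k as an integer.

14

events 1..13 are linearizable; a witness order is op1, op2, op3, op4, op5:
after step 1 (op1 read() → 5): value 5
after step 2 (op2 write(28)): value 28
after step 3 (op3 write(72)): value 72
after step 4 (op4 write(30)): value 30
after step 5 (op5 read() → 30): value 30
at event 14 (op7's time-14 response) nothing linearizes any more
completion choices over the 2 pending operations (op6, op8) were checked; none helps
take op1, op2, op3, op4, op5, op7 (pending dropped): step 6 already fails, because op7 read() → 5 cannot occur there
take op1, op2, op4, op3, op5, op7 (pending dropped): step 5 already fails, because op5 read() → 30 cannot occur there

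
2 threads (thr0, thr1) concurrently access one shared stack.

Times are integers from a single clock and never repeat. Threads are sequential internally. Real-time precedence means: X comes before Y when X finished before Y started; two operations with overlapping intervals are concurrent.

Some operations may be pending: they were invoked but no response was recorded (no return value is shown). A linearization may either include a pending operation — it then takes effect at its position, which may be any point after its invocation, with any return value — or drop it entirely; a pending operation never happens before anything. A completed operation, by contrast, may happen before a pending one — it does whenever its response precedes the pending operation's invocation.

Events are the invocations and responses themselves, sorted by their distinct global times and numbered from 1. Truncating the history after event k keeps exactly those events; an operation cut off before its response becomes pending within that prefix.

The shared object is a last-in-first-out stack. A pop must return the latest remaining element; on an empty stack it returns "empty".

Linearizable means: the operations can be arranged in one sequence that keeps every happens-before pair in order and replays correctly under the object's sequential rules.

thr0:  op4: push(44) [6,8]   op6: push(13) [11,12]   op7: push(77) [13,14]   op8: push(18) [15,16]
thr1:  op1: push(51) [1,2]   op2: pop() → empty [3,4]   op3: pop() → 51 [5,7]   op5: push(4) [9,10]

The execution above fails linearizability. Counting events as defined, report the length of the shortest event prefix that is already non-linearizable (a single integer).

events 1..3 are still linearizable — one witness is op1:
1. op1 push(51), leaving stack <51>
at event 4 (op2's time-4 response) nothing linearizes any more
sample order op1, op2 stalls at step 2 — op2 pop() → empty has no legal effect

4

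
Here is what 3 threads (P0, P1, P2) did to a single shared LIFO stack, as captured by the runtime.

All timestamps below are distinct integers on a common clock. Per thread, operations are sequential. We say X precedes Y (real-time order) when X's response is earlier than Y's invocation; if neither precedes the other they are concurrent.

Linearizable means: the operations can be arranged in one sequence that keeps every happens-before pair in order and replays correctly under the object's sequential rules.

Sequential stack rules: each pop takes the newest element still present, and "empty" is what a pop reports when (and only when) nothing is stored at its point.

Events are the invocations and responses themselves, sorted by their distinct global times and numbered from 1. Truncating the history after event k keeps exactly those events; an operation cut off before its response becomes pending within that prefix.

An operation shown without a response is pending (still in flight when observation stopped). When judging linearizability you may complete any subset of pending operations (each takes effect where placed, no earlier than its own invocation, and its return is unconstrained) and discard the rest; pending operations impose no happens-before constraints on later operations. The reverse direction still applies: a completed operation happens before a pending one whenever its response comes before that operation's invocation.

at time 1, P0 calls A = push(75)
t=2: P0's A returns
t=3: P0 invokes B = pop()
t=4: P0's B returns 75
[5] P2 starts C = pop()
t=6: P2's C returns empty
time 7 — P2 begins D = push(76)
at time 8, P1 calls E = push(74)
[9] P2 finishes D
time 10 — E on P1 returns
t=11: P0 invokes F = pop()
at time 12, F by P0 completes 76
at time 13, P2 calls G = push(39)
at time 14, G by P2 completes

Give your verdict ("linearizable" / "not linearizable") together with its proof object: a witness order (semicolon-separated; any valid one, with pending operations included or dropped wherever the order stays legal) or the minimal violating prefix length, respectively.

linearizable — witness: A; B; C; E; D; F; G

step 1: A push(75) — stack <75>
step 2: B pop() → 75 — stack <>
step 3: C pop() → empty — stack <>
step 4: E push(74) — stack <74>
step 5: D push(76) — stack <74,76>
step 6: F pop() → 76 — stack <74>
step 7: G push(39) — stack <74,39>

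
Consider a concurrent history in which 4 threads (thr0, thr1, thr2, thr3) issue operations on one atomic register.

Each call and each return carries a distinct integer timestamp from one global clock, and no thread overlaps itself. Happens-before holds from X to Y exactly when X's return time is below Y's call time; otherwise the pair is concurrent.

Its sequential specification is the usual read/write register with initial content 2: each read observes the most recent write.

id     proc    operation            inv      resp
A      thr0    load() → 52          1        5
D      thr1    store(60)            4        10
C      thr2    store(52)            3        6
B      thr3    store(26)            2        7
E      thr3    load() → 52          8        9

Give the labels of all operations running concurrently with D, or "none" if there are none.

D spans [4,10]: anything still running between times 4 and 10 counts as concurrent
A [1,5]: concurrent
B [2,7]: concurrent
C [3,6]: concurrent
E [8,9]: concurrent

A, B, C, E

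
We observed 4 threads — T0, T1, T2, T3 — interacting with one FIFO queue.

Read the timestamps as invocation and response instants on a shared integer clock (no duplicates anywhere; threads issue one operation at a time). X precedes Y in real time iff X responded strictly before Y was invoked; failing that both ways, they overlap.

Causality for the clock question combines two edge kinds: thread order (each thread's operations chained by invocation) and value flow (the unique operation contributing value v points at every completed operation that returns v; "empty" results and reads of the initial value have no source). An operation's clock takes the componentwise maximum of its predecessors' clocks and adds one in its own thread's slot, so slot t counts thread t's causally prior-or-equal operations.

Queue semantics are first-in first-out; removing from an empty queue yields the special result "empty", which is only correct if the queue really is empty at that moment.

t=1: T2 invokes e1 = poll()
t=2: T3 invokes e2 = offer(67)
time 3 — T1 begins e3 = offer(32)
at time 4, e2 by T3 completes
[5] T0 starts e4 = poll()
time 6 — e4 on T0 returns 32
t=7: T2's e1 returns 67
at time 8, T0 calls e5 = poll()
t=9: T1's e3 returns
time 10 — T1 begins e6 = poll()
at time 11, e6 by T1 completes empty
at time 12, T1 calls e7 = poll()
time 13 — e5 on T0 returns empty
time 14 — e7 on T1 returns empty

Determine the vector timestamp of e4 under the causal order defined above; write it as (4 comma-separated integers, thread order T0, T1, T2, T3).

(1, 1, 0, 0)

root op e2, invoked 2: fresh clock plus T3's own tick → (0, 0, 0, 1)
root op e3, invoked 3: fresh clock plus T1's own tick → (0, 1, 0, 0)
invoked at 1, e1 merges VC(e2)=(0, 0, 0, 1) and bumps T2's slot → (0, 0, 1, 1)
invoked at 10, e6 merges VC(e3)=(0, 1, 0, 0) and bumps T1's slot → (0, 2, 0, 0)
invoked at 5, e4 merges VC(e3)=(0, 1, 0, 0) and bumps T0's slot → (1, 1, 0, 0)
invoked at 12, e7 merges VC(e6)=(0, 2, 0, 0) and bumps T1's slot → (0, 3, 0, 0)
invoked at 8, e5 merges VC(e4)=(1, 1, 0, 0) and bumps T0's slot → (2, 1, 0, 0)
target: VC(e4) = (1, 1, 0, 0)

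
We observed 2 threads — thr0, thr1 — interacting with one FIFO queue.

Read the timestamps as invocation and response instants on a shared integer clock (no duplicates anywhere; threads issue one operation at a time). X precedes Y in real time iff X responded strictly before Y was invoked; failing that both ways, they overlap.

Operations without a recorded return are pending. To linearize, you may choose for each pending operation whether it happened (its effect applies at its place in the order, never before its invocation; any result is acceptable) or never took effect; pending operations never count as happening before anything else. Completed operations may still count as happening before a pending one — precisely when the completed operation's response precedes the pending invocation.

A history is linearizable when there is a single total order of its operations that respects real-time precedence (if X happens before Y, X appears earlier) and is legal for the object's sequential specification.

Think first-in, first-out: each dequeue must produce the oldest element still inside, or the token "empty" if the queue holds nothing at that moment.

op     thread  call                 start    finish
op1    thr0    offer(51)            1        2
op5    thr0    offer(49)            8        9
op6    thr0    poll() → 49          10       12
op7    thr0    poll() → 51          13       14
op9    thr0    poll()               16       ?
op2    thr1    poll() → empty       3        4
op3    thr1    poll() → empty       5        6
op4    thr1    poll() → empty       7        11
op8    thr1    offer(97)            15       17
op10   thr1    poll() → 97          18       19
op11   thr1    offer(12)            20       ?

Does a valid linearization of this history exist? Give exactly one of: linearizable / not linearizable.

events 1..3 are fine; event 4 — the response of op2 at time 4 — makes the prefix non-linearizable
the completed operations (2 total) allow one real-time order; the FIFO queue replay rejects it
take op1, op2: step 2 already fails, because op2 poll() → empty cannot occur there

not linearizable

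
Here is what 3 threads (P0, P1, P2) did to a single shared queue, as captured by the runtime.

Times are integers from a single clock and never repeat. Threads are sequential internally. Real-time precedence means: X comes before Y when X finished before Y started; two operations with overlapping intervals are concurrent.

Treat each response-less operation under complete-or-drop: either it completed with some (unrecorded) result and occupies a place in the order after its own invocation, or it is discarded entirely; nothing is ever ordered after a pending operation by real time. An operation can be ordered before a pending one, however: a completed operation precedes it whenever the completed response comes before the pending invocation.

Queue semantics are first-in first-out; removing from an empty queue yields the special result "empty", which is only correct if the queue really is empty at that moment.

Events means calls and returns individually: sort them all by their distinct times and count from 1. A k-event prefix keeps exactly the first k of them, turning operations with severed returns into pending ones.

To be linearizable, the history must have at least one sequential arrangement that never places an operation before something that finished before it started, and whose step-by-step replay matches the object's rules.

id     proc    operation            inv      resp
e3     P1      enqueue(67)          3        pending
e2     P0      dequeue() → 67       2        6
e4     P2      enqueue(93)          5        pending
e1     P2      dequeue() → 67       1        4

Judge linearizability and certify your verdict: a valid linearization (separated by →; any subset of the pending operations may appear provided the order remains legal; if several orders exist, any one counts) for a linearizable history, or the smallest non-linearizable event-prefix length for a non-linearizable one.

cut after 5 events: linearizable; cut after 6 events (e2 responds, time 6): not linearizable
checked exhaustively: 2 real-time-consistent orders of 2 completed operations, zero legal queue replays
completion choices over the 2 pending operations (e3, e4) were checked; none helps
sample order e1, e2 (pending dropped) stalls at step 1 — e1 dequeue() → 67 has no legal effect
sample order e2, e1 (pending dropped) stalls at step 1 — e2 dequeue() → 67 has no legal effect

not linearizable — minimal violating prefix: 6 events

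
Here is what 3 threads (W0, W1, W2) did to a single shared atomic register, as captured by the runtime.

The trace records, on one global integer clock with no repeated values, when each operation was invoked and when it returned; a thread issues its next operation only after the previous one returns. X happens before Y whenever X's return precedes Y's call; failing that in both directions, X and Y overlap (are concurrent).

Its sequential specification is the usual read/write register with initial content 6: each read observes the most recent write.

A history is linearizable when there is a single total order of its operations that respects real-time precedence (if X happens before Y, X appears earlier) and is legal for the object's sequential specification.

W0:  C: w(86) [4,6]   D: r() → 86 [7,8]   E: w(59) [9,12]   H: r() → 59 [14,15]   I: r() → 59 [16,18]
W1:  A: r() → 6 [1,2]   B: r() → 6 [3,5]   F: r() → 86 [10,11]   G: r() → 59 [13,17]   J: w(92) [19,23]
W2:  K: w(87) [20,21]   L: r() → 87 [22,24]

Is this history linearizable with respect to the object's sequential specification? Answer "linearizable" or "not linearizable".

linearizable

witness order: A, B, C, D, F, E, G, H, I, J, K, L
step 1: A r() → 6 — value 6
step 2: B r() → 6 — value 6
step 3: C w(86) — value 86
step 4: D r() → 86 — value 86
step 5: F r() → 86 — value 86
step 6: E w(59) — value 59
step 7: G r() → 59 — value 59
step 8: H r() → 59 — value 59
step 9: I r() → 59 — value 59
step 10: J w(92) — value 92
step 11: K w(87) — value 87
step 12: L r() → 87 — value 87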